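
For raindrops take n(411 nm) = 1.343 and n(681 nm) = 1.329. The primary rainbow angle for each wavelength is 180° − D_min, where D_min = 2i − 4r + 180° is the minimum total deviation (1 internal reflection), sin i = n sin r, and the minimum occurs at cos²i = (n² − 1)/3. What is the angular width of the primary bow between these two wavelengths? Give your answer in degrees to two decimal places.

At 411 nm (n = 1.343): cos²i = 0.26788 → i = 58.830°, r = 39.577°, D_min = 139.354°, rainbow angle = 40.646°.
At 681 nm (n = 1.329): cos²i = 0.25541 → i = 59.643°, r = 40.487°, D_min = 137.337°, rainbow angle = 42.663°.
Angular width = |40.646° − 42.663°| = 2.017°.

2.02°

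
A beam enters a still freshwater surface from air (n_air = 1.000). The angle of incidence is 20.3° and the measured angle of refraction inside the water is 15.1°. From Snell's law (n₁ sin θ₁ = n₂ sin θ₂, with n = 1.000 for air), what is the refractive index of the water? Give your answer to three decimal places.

n = sin θ_i / sin θ_r = sin 20.3° / sin 15.1° = 0.3469 / 0.2605 = 1.3318.

1.332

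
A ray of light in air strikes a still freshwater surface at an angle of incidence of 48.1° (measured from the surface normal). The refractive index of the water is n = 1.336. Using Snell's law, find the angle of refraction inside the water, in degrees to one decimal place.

33.9°

Snell: sin θ_r = sin θ_i / n = sin 48.1° / 1.336 = 0.7443 / 1.336 = 0.5571.
θ_r = arcsin(0.5571) = 33.86°.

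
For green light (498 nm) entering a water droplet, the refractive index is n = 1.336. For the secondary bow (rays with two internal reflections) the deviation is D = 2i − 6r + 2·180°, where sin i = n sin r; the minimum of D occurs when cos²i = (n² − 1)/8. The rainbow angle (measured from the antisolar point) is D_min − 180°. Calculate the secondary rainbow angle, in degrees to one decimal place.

51.7°

cos²i = (1.78490 − 1)/8 = 0.09811; i = arccos(0.31323) = 71.746°.
sin r = sin 71.746°/1.336 = 0.71084; r = 45.303°.
D_min = 2·71.746° − 6·45.303° + 360° = 231.674°.
Rainbow angle = D_min − 180° = 51.674°.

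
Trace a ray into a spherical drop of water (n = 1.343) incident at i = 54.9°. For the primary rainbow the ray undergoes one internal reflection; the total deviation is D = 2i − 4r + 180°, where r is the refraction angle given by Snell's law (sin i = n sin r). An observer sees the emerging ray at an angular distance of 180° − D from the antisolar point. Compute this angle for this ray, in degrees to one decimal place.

40.3°

sin r = sin 54.9° / 1.343 = 0.8181/1.343 = 0.6092; r = 37.53°.
D = 2·54.9° − 4·37.53° + 180° = 109.80° − 150.13° + 180° = 139.67°.
Angle from antisolar point = 180° − D = 40.33°.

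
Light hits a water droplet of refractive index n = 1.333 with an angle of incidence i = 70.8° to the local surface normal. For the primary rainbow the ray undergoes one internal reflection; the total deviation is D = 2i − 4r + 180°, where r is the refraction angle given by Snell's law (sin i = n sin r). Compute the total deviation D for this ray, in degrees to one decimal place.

sin r = sin 70.8° / 1.333 = 0.9444/1.333 = 0.7085; r = 45.11°.
D = 2·70.8° − 4·45.11° + 180° = 141.60° − 180.44° + 180° = 141.16°.

141.2°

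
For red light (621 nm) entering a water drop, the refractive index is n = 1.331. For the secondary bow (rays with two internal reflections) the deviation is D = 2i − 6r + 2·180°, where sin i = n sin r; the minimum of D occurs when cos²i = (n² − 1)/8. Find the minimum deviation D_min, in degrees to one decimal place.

cos²i = (1.77156 − 1)/8 = 0.09645; i = arccos(0.31056) = 71.907°.
sin r = sin 71.907°/1.331 = 0.71417; r = 45.575°.
D_min = 2·71.907° − 6·45.575° + 360° = 230.365°.

230.4°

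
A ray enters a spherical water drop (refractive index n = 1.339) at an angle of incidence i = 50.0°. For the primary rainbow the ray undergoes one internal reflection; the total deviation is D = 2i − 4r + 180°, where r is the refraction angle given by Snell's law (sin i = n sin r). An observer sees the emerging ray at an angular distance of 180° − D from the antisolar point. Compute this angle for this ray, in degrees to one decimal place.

39.6°

sin r = sin 50.0° / 1.339 = 0.7660/1.339 = 0.5721; r = 34.90°.
D = 2·50.0° − 4·34.90° + 180° = 100.00° − 139.59° + 180° = 140.41°.
Angle from antisolar point = 180° − D = 39.59°.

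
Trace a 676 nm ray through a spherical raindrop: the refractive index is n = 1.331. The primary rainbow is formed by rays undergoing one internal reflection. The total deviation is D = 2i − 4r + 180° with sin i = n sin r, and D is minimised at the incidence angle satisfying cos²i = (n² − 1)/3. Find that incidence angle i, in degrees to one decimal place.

59.5°

cos²i = (1.331² − 1)/3 = (1.77156 − 1)/3 = 0.25719.
cos i = 0.50714, so i = 59.527°.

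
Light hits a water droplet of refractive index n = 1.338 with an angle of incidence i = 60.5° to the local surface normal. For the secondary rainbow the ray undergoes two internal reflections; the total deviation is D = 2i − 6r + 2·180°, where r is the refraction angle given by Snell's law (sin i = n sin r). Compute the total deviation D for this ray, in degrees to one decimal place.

sin r = sin 60.5° / 1.338 = 0.8704/1.338 = 0.6505; r = 40.58°.
D = 2·60.5° − 6·40.58° + 2·180° = 121.00° − 243.47° + 360° = 237.53°.

237.5°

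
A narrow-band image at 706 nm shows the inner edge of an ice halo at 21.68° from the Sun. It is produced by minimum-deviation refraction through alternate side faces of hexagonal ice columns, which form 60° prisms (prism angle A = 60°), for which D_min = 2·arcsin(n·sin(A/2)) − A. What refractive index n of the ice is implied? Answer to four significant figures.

1.308

Rearranging: n = sin((D_min + A)/2) / sin(A/2).
(D_min + A)/2 = (21.68° + 60°)/2 = 40.840°.
n = sin 40.840° / sin 30° = 0.6539 / 0.5000 = 1.3079.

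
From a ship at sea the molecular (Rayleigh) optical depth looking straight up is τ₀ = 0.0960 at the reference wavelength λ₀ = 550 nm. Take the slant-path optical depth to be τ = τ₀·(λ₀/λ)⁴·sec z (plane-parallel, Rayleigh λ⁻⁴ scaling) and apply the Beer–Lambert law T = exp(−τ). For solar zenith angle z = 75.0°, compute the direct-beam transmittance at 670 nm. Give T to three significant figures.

sec 75.0° = 3.8637.
τ = 0.0960 × (550/670)⁴ × 3.8637 = 0.0960 × 0.4541 × 3.8637 = 0.1684.
T = exp(−0.1684) = 0.8450.

0.845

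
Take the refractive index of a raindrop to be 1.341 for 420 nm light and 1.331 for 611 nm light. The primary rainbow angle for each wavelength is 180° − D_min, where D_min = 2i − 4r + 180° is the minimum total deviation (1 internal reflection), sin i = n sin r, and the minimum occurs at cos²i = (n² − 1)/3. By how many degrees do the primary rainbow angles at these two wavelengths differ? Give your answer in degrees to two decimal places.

At 420 nm (n = 1.341): cos²i = 0.26609 → i = 58.946°, r = 39.705°, D_min = 139.071°, rainbow angle = 40.929°.
At 611 nm (n = 1.331): cos²i = 0.25719 → i = 59.527°, r = 40.356°, D_min = 137.630°, rainbow angle = 42.370°.
Angular width = |40.929° − 42.370°| = 1.441°.

1.44°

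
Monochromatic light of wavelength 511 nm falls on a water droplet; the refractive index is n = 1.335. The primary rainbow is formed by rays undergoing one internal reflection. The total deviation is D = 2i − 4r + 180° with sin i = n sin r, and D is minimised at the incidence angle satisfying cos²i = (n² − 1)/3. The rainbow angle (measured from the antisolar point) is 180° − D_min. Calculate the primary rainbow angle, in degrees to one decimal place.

41.8°

cos²i = (1.78222 − 1)/3 = 0.26074; i = arccos(0.51063) = 59.294°.
sin r = sin 59.294°/1.335 = 0.64405; r = 40.094°.
D_min = 2·59.294° − 4·40.094° + 180° = 138.212°.
Rainbow angle = 180° − D_min = 41.788°.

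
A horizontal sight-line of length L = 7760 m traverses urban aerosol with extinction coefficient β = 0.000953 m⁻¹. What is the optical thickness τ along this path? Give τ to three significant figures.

τ = β·L = 0.000953 × 7760 = 7.3953.

7.40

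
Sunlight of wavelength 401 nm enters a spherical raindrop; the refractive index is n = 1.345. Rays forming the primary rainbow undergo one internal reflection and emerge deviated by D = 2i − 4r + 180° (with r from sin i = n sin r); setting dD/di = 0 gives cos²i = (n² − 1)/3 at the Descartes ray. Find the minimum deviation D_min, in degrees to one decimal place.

cos²i = (1.80902 − 1)/3 = 0.26967; i = arccos(0.51930) = 58.715°.
sin r = sin 58.715°/1.345 = 0.63538; r = 39.448°.
D_min = 2·58.715° − 4·39.448° + 180° = 139.635°.

139.6°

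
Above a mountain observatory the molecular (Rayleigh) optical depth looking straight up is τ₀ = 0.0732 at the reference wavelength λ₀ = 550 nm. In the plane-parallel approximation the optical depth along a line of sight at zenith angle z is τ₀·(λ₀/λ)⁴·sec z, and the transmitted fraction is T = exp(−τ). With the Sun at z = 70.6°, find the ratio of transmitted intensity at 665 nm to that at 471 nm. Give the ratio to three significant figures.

Airmass: sec 70.6° = 3.0106.
τ(665 nm) = 0.0732 × (550/665)⁴ × 3.0106 = 0.0732 × 0.4679 × 3.0106 = 0.1031.
τ(471 nm) = 0.0732 × (550/471)⁴ × 3.0106 = 0.0732 × 1.8594 × 3.0106 = 0.4098.
T(665)/T(471) = exp(τ_B − τ_A) = exp(0.3066) = 1.3589.

1.36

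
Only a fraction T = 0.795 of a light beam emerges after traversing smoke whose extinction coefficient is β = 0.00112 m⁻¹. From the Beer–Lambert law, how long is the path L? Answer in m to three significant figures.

205 m

Beer–Lambert: T = exp(−βL) ⇒ L = −ln(T)/β = −ln(0.795)/0.00112 = 0.2294/0.00112 = 204.8 m.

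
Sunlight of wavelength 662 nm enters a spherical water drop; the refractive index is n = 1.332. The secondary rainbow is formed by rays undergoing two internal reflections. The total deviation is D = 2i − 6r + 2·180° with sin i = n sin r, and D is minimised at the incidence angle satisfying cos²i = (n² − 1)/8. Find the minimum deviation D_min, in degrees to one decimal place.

cos²i = (1.77422 − 1)/8 = 0.09678; i = arccos(0.31109) = 71.875°.
sin r = sin 71.875°/1.332 = 0.71350; r = 45.520°.
D_min = 2·71.875° − 6·45.520° + 360° = 230.628°.

230.6°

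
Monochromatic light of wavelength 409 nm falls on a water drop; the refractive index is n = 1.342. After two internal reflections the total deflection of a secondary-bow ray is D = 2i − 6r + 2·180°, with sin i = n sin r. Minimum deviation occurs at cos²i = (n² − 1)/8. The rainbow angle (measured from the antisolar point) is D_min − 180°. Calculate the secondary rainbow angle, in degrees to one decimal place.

cos²i = (1.80096 − 1)/8 = 0.10012; i = arccos(0.31642) = 71.554°.
sin r = sin 71.554°/1.342 = 0.70687; r = 44.981°.
D_min = 2·71.554° − 6·44.981° + 360° = 233.222°.
Rainbow angle = D_min − 180° = 53.222°.

53.2°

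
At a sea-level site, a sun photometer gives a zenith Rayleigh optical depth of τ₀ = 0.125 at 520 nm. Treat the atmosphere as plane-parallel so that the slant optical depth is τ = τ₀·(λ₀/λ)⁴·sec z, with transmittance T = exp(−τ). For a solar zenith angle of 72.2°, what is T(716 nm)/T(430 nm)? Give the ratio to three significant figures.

2.14

Airmass: sec 72.2° = 3.2712.
τ(716 nm) = 0.125 × (520/716)⁴ × 3.2712 = 0.125 × 0.2782 × 3.2712 = 0.1138.
τ(430 nm) = 0.125 × (520/430)⁴ × 3.2712 = 0.125 × 2.1386 × 3.2712 = 0.8745.
T(716)/T(430) = exp(τ_B − τ_A) = exp(0.7607) = 2.1399.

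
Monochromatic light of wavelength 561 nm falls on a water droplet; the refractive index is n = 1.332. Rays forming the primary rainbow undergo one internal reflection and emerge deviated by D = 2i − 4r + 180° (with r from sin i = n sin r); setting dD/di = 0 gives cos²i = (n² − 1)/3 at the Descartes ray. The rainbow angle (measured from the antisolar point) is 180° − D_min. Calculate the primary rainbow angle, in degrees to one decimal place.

cos²i = (1.77422 − 1)/3 = 0.25807; i = arccos(0.50801) = 59.469°.
sin r = sin 59.469°/1.332 = 0.64666; r = 40.290°.
D_min = 2·59.469° − 4·40.290° + 180° = 137.776°.
Rainbow angle = 180° − D_min = 42.224°.

42.2°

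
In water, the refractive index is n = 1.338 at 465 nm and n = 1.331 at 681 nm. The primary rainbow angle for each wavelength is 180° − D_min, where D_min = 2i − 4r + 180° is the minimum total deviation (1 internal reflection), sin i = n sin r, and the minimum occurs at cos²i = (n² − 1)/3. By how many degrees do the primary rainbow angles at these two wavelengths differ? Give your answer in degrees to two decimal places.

At 465 nm (n = 1.338): cos²i = 0.26341 → i = 59.120°, r = 39.899°, D_min = 138.643°, rainbow angle = 41.357°.
At 681 nm (n = 1.331): cos²i = 0.25719 → i = 59.527°, r = 40.356°, D_min = 137.630°, rainbow angle = 42.370°.
Angular width = |41.357° − 42.370°| = 1.013°.

1.01°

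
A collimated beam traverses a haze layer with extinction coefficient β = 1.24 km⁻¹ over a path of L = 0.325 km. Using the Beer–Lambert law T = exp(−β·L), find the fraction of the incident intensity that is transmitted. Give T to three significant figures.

0.668

τ = β·L = 1.24 × 0.325 = 0.4030.
T = exp(−0.4030) = 0.6683.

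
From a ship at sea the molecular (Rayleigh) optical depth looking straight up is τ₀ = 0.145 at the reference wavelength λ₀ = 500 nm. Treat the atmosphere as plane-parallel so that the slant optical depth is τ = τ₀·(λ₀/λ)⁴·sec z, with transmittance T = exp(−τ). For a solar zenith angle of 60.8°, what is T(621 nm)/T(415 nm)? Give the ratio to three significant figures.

1.65

Airmass: sec 60.8° = 2.0498.
τ(621 nm) = 0.145 × (500/621)⁴ × 2.0498 = 0.145 × 0.4203 × 2.0498 = 0.1249.
τ(415 nm) = 0.145 × (500/415)⁴ × 2.0498 = 0.145 × 2.1071 × 2.0498 = 0.6263.
T(621)/T(415) = exp(τ_B − τ_A) = exp(0.5014) = 1.6510.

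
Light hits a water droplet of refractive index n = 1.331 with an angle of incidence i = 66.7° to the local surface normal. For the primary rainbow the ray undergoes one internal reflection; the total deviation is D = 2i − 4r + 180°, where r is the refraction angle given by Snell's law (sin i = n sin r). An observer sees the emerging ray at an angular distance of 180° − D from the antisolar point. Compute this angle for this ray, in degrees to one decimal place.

41.1°

sin r = sin 66.7° / 1.331 = 0.9184/1.331 = 0.6900; r = 43.63°.
D = 2·66.7° − 4·43.63° + 180° = 133.40° − 174.53° + 180° = 138.87°.
Angle from antisolar point = 180° − D = 41.13°.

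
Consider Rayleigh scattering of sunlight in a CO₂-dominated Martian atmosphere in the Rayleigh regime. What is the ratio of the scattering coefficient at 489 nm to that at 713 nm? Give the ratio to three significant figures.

Rayleigh scattering ∝ λ⁻⁴, so the ratio of coefficients is the inverse fourth power of the wavelength ratio.
σ(489)/σ(713) = (713/489)⁴ = (1.4581)⁴ = 4.52.

4.52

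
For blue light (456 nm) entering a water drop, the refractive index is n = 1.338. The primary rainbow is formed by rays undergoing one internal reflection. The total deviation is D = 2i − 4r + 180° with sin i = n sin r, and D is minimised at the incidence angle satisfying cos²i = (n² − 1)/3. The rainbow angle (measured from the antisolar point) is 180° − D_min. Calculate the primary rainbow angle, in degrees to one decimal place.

cos²i = (1.79024 − 1)/3 = 0.26341; i = arccos(0.51324) = 59.120°.
sin r = sin 59.120°/1.338 = 0.64144; r = 39.899°.
D_min = 2·59.120° − 4·39.899° + 180° = 138.643°.
Rainbow angle = 180° − D_min = 41.357°.

41.4°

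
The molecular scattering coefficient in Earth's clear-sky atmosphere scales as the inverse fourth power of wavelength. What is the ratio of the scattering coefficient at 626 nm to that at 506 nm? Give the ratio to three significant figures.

0.427

Rayleigh scattering ∝ λ⁻⁴, so the ratio of coefficients is the inverse fourth power of the wavelength ratio.
σ(626)/σ(506) = (506/626)⁴ = (0.8083)⁴ = 0.4269.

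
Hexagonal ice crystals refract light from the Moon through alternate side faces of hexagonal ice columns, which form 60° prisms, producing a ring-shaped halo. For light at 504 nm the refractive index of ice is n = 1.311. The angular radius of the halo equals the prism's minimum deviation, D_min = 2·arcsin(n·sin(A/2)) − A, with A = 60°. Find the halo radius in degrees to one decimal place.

21.9°

n·sin(A/2) = 1.311 × sin 30° = 1.311 × 0.5000 = 0.6555.
D_min = 2·arcsin(0.6555) − 60° = 2 × 40.958° − 60° = 21.915°.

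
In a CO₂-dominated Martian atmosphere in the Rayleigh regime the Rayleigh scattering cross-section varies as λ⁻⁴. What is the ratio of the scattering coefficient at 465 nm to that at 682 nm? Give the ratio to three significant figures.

4.63

Rayleigh scattering ∝ λ⁻⁴, so the ratio of coefficients is the inverse fourth power of the wavelength ratio.
σ(465)/σ(682) = (682/465)⁴ = (1.4667)⁴ = 4.627.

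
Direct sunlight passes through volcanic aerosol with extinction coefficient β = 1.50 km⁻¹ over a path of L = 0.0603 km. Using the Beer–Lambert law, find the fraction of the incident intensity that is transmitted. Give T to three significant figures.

0.914

τ = β·L = 1.50 × 0.0603 = 0.0905.
T = exp(−0.0905) = 0.9135.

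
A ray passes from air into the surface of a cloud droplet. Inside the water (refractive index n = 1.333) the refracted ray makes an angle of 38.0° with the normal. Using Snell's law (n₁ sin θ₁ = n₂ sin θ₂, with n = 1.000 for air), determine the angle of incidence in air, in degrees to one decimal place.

Snell: sin θ_i = n · sin θ_r = 1.333 × sin 38.0° = 1.333 × 0.6157 = 0.8207.
θ_i = arcsin(0.8207) = 55.15°.

55.2°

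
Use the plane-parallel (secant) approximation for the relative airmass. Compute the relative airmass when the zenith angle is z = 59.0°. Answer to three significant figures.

1.94

X = sec z = 1/cos 59.0° = 1/0.5150 = 1.9416.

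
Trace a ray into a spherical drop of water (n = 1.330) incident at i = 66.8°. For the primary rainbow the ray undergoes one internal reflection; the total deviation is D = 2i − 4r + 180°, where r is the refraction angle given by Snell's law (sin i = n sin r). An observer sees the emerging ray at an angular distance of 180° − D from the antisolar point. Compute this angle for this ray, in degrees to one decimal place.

41.3°

sin r = sin 66.8° / 1.330 = 0.9191/1.330 = 0.6911; r = 43.72°.
D = 2·66.8° − 4·43.72° + 180° = 133.60° − 174.86° + 180° = 138.74°.
Angle from antisolar point = 180° − D = 41.26°.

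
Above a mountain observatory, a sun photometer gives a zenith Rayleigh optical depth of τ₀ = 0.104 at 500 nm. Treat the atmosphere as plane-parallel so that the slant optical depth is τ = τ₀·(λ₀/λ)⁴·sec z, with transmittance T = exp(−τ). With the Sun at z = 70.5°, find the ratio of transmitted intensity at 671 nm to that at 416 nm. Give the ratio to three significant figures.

1.74

Airmass: sec 70.5° = 2.9957.
τ(671 nm) = 0.104 × (500/671)⁴ × 2.9957 = 0.104 × 0.3083 × 2.9957 = 0.0961.
τ(416 nm) = 0.104 × (500/416)⁴ × 2.9957 = 0.104 × 2.0869 × 2.9957 = 0.6502.
T(671)/T(416) = exp(τ_B − τ_A) = exp(0.5541) = 1.7404.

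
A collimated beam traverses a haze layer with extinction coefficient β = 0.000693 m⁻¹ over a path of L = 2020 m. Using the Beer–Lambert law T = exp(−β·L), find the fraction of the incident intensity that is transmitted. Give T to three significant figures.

0.247

τ = β·L = 0.000693 × 2020 = 1.3999.
T = exp(−1.3999) = 0.2466.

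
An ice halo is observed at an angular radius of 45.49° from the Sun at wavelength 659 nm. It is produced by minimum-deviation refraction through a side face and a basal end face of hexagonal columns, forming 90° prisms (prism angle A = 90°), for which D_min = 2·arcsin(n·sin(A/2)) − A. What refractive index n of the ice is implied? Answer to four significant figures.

1.309

Rearranging: n = sin((D_min + A)/2) / sin(A/2).
(D_min + A)/2 = (45.49° + 90°)/2 = 67.745°.
n = sin 67.745° / sin 45° = 0.9255 / 0.7071 = 1.3089.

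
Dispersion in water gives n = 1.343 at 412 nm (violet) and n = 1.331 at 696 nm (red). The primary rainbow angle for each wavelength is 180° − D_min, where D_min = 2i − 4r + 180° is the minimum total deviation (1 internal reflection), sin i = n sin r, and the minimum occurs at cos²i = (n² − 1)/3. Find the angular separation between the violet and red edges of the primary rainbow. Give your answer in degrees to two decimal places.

1.72°

At 412 nm (n = 1.343): cos²i = 0.26788 → i = 58.830°, r = 39.577°, D_min = 139.354°, rainbow angle = 40.646°.
At 696 nm (n = 1.331): cos²i = 0.25719 → i = 59.527°, r = 40.356°, D_min = 137.630°, rainbow angle = 42.370°.
Angular width = |40.646° − 42.370°| = 1.724°.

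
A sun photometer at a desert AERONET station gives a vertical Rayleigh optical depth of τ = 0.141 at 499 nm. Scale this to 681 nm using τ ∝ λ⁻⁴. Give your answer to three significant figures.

0.0406

τ(681 nm) = τ(499 nm) × (499/681)⁴ = 0.141 × (0.7327)⁴ = 0.141 × 0.2883 = 0.0406.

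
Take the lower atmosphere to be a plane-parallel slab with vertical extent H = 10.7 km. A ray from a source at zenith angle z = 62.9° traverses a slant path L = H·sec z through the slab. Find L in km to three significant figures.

sec z = 1/cos 62.9° = 2.1952.
L = 10.7 × 2.1952 = 23.488 km.

23.5 km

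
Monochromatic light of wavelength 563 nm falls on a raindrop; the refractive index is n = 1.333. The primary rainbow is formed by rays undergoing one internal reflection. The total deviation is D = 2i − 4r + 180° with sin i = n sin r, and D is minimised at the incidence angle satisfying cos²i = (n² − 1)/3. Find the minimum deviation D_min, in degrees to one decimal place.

137.9°

cos²i = (1.77689 − 1)/3 = 0.25896; i = arccos(0.50888) = 59.410°.
sin r = sin 59.410°/1.333 = 0.64579; r = 40.225°.
D_min = 2·59.410° − 4·40.225° + 180° = 137.922°.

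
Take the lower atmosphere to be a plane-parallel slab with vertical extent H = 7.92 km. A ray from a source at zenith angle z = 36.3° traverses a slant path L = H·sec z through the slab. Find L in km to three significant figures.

9.83 km

sec z = 1/cos 36.3° = 1.2408.
L = 7.92 × 1.2408 = 9.827 km.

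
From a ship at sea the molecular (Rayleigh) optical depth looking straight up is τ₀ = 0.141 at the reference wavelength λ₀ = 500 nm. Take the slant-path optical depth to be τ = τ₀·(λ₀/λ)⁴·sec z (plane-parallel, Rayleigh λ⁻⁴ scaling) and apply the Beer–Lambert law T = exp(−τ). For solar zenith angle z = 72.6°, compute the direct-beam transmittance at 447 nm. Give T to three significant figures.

sec 72.6° = 3.3440.
τ = 0.141 × (500/447)⁴ × 3.3440 = 0.141 × 1.5655 × 3.3440 = 0.7381.
T = exp(−0.7381) = 0.4780.

0.478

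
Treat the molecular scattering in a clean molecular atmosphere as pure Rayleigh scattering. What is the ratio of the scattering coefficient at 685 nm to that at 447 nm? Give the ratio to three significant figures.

Rayleigh scattering ∝ λ⁻⁴, so the ratio of coefficients is the inverse fourth power of the wavelength ratio.
σ(685)/σ(447) = (447/685)⁴ = (0.6526)⁴ = 0.1813.

0.181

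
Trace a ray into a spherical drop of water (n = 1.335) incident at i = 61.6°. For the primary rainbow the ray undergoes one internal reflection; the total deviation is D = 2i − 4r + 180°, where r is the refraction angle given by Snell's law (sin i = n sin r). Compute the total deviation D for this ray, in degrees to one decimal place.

138.3°

sin r = sin 61.6° / 1.335 = 0.8796/1.335 = 0.6589; r = 41.22°.
D = 2·61.6° − 4·41.22° + 180° = 123.20° − 164.87° + 180° = 138.33°.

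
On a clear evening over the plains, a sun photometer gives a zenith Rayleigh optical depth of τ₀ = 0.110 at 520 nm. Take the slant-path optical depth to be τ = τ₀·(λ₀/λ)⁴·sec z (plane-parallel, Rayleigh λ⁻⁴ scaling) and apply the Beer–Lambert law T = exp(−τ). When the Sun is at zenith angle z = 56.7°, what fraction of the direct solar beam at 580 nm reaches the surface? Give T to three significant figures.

sec 56.7° = 1.8214.
τ = 0.110 × (520/580)⁴ × 1.8214 = 0.110 × 0.6461 × 1.8214 = 0.1295.
T = exp(−0.1295) = 0.8786.

0.879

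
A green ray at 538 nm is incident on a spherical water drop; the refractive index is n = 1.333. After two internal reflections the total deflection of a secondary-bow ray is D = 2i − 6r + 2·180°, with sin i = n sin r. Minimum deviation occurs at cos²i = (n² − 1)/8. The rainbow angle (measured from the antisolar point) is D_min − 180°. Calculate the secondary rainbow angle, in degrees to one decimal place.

cos²i = (1.77689 − 1)/8 = 0.09711; i = arccos(0.31163) = 71.843°.
sin r = sin 71.843°/1.333 = 0.71283; r = 45.466°.
D_min = 2·71.843° − 6·45.466° + 360° = 230.891°.
Rainbow angle = D_min − 180° = 50.891°.

50.9°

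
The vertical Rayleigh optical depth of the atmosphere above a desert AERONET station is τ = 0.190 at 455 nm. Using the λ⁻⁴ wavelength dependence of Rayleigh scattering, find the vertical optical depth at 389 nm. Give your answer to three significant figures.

τ(389 nm) = τ(455 nm) × (455/389)⁴ = 0.190 × (1.1697)⁴ = 0.190 × 1.8717 = 0.3556.

0.356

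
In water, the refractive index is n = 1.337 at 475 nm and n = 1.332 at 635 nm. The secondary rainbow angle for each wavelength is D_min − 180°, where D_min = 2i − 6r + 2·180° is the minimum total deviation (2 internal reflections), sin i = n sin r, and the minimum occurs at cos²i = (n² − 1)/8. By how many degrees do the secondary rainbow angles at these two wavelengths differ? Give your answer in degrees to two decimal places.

1.31°

At 475 nm (n = 1.337): cos²i = 0.09845 → i = 71.714°, r = 45.249°, D_min = 231.934°, rainbow angle = 51.934°.
At 635 nm (n = 1.332): cos²i = 0.09678 → i = 71.875°, r = 45.520°, D_min = 230.628°, rainbow angle = 50.628°.
Angular width = |51.934° − 50.628°| = 1.305°.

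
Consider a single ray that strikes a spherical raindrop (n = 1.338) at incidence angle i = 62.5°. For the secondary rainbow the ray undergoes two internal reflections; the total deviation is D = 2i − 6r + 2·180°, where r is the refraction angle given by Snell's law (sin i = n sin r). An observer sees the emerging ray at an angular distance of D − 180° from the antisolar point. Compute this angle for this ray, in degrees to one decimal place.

sin r = sin 62.5° / 1.338 = 0.8870/1.338 = 0.6629; r = 41.52°.
D = 2·62.5° − 6·41.52° + 2·180° = 125.00° − 249.15° + 360° = 235.85°.
Angle from antisolar point = D − 180° = 55.85°.

55.9°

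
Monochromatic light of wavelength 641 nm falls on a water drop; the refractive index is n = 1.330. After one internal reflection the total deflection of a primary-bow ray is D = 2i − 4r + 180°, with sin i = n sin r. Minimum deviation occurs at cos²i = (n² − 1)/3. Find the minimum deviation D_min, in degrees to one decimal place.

cos²i = (1.76890 − 1)/3 = 0.25630; i = arccos(0.50626) = 59.585°.
sin r = sin 59.585°/1.330 = 0.64841; r = 40.422°.
D_min = 2·59.585° − 4·40.422° + 180° = 137.484°.

137.5°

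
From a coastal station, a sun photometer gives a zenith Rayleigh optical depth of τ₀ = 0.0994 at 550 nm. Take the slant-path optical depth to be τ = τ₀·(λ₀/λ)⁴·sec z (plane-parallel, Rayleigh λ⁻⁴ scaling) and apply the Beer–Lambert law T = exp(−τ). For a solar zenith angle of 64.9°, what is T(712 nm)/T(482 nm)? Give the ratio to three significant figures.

1.37

Airmass: sec 64.9° = 2.3574.
τ(712 nm) = 0.0994 × (550/712)⁴ × 2.3574 = 0.0994 × 0.3561 × 2.3574 = 0.0834.
τ(482 nm) = 0.0994 × (550/482)⁴ × 2.3574 = 0.0994 × 1.6954 × 2.3574 = 0.3973.
T(712)/T(482) = exp(τ_B − τ_A) = exp(0.3138) = 1.3687.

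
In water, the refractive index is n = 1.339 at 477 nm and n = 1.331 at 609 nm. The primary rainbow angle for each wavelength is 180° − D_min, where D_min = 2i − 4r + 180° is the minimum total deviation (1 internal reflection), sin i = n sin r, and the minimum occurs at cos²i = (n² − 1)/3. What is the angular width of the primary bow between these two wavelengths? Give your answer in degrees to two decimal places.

1.16°

At 477 nm (n = 1.339): cos²i = 0.26431 → i = 59.062°, r = 39.834°, D_min = 138.786°, rainbow angle = 41.214°.
At 609 nm (n = 1.331): cos²i = 0.25719 → i = 59.527°, r = 40.356°, D_min = 137.630°, rainbow angle = 42.370°.
Angular width = |41.214° − 42.370°| = 1.156°.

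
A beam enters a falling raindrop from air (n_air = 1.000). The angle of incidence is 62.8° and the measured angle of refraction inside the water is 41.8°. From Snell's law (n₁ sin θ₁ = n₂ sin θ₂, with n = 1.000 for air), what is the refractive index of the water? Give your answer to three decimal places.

n = sin θ_i / sin θ_r = sin 62.8° / sin 41.8° = 0.8894 / 0.6665 = 1.3344.

1.334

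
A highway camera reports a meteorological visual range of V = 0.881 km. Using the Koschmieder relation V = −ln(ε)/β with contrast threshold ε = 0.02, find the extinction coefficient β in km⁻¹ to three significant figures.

4.44 km⁻¹

β = −ln(0.02) / V = 3.912 / 0.881 = 4.4404 km⁻¹.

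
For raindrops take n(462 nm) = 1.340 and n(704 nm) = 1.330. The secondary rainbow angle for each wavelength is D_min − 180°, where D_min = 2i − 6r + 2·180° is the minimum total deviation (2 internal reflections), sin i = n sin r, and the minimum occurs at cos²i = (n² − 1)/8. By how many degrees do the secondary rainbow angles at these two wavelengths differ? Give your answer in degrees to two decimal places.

2.61°

At 462 nm (n = 1.340): cos²i = 0.09945 → i = 71.618°, r = 45.088°, D_min = 232.709°, rainbow angle = 52.709°.
At 704 nm (n = 1.330): cos²i = 0.09611 → i = 71.940°, r = 45.630°, D_min = 230.101°, rainbow angle = 50.101°.
Angular width = |52.709° − 50.101°| = 2.608°.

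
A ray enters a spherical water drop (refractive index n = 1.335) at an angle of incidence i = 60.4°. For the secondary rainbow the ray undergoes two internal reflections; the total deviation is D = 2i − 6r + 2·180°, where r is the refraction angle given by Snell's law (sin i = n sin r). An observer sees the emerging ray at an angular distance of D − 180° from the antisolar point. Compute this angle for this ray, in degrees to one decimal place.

57.0°

sin r = sin 60.4° / 1.335 = 0.8695/1.335 = 0.6513; r = 40.64°.
D = 2·60.4° − 6·40.64° + 2·180° = 120.80° − 243.84° + 360° = 236.96°.
Angle from antisolar point = D − 180° = 56.96°.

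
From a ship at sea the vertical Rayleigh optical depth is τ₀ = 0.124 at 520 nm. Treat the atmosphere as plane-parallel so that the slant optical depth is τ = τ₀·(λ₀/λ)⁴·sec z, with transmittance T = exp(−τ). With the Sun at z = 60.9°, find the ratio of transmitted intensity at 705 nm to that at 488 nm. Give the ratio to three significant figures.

1.29

Airmass: sec 60.9° = 2.0562.
τ(705 nm) = 0.124 × (520/705)⁴ × 2.0562 = 0.124 × 0.2960 × 2.0562 = 0.0755.
τ(488 nm) = 0.124 × (520/488)⁴ × 2.0562 = 0.124 × 1.2892 × 2.0562 = 0.3287.
T(705)/T(488) = exp(τ_B − τ_A) = exp(0.2533) = 1.2882.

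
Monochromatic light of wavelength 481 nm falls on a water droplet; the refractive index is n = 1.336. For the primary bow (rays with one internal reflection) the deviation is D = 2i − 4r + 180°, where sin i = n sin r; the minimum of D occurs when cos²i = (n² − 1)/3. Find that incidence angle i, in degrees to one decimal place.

59.2°

cos²i = (1.336² − 1)/3 = (1.78490 − 1)/3 = 0.26163.
cos i = 0.51150, so i = 59.236°.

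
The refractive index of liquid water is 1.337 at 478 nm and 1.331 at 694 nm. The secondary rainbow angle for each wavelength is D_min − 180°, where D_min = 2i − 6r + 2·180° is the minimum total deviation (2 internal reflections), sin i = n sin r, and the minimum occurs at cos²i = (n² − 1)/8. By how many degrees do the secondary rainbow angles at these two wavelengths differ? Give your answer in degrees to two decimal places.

1.57°

At 478 nm (n = 1.337): cos²i = 0.09845 → i = 71.714°, r = 45.249°, D_min = 231.934°, rainbow angle = 51.934°.
At 694 nm (n = 1.331): cos²i = 0.09645 → i = 71.907°, r = 45.575°, D_min = 230.365°, rainbow angle = 50.365°.
Angular width = |51.934° − 50.365°| = 1.569°.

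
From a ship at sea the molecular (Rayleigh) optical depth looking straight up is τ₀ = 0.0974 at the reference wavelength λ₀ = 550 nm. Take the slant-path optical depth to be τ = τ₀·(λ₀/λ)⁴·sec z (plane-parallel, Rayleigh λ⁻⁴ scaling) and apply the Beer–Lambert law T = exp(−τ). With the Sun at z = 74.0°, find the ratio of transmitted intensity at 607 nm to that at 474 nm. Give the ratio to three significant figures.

1.50

Airmass: sec 74.0° = 3.6280.
τ(607 nm) = 0.0974 × (550/607)⁴ × 3.6280 = 0.0974 × 0.6741 × 3.6280 = 0.2382.
τ(474 nm) = 0.0974 × (550/474)⁴ × 3.6280 = 0.0974 × 1.8127 × 3.6280 = 0.6406.
T(607)/T(474) = exp(τ_B − τ_A) = exp(0.4024) = 1.4954.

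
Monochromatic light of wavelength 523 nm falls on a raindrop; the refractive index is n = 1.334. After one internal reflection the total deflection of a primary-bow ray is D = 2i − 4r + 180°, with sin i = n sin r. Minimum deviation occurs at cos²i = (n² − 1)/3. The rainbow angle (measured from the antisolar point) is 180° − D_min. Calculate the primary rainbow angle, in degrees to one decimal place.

41.9°

cos²i = (1.77956 − 1)/3 = 0.25985; i = arccos(0.50976) = 59.352°.
sin r = sin 59.352°/1.334 = 0.64492; r = 40.159°.
D_min = 2·59.352° − 4·40.159° + 180° = 138.067°.
Rainbow angle = 180° − D_min = 41.933°.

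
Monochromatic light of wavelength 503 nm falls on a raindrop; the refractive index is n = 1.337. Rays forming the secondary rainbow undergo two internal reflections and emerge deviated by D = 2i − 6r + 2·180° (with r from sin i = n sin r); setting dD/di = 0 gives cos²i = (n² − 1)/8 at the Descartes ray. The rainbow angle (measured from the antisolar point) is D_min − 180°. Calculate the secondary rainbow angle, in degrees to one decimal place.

51.9°

cos²i = (1.78757 − 1)/8 = 0.09845; i = arccos(0.31376) = 71.714°.
sin r = sin 71.714°/1.337 = 0.71017; r = 45.249°.
D_min = 2·71.714° − 6·45.249° + 360° = 231.934°.
Rainbow angle = D_min − 180° = 51.934°.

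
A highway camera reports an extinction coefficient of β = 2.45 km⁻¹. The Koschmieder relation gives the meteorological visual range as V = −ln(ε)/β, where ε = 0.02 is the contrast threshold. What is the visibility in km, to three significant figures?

1.60 km

V = −ln(0.02) / 2.45 = 3.912 / 2.45 = 1.5967 km.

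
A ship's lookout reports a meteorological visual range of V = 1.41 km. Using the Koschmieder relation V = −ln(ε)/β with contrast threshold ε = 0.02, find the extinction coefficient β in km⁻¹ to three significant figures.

2.77 km⁻¹

β = −ln(0.02) / V = 3.912 / 1.41 = 2.7745 km⁻¹.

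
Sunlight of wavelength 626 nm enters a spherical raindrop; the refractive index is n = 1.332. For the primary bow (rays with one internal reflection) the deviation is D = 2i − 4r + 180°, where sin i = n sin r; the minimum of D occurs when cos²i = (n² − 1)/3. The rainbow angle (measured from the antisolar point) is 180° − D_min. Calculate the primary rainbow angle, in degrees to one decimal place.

cos²i = (1.77422 − 1)/3 = 0.25807; i = arccos(0.50801) = 59.469°.
sin r = sin 59.469°/1.332 = 0.64666; r = 40.290°.
D_min = 2·59.469° − 4·40.290° + 180° = 137.776°.
Rainbow angle = 180° − D_min = 42.224°.

42.2°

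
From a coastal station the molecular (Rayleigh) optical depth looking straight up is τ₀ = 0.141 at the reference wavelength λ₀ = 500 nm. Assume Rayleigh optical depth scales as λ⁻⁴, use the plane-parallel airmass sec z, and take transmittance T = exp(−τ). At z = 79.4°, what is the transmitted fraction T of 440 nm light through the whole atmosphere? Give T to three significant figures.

0.279

sec 79.4° = 5.4362.
τ = 0.141 × (500/440)⁴ × 5.4362 = 0.141 × 1.6675 × 5.4362 = 1.2782.
T = exp(−1.2782) = 0.2785.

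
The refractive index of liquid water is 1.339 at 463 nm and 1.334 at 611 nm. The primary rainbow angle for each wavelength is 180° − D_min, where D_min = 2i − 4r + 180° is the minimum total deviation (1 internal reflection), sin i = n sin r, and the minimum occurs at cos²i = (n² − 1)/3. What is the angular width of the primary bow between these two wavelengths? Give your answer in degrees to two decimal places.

0.72°

At 463 nm (n = 1.339): cos²i = 0.26431 → i = 59.062°, r = 39.834°, D_min = 138.786°, rainbow angle = 41.214°.
At 611 nm (n = 1.334): cos²i = 0.25985 → i = 59.352°, r = 40.159°, D_min = 138.067°, rainbow angle = 41.933°.
Angular width = |41.214° − 41.933°| = 0.719°.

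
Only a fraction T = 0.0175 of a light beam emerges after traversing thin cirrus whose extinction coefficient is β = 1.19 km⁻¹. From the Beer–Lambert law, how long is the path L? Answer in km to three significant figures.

3.40 km

Beer–Lambert: T = exp(−βL) ⇒ L = −ln(T)/β = −ln(0.0175)/1.19 = 4.0456/1.19 = 3.4 km.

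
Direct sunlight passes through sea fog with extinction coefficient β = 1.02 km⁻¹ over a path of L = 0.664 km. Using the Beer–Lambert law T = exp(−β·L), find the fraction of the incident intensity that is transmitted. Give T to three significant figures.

0.508

τ = β·L = 1.02 × 0.664 = 0.6773.
T = exp(−0.6773) = 0.5080.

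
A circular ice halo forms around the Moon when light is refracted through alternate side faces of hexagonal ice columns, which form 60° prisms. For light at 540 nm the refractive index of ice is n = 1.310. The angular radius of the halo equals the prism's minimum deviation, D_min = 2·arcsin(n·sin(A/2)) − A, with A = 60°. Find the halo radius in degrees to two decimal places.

21.84°

n·sin(A/2) = 1.310 × sin 30° = 1.310 × 0.5000 = 0.6550.
D_min = 2·arcsin(0.6550) − 60° = 2 × 40.920° − 60° = 21.839°.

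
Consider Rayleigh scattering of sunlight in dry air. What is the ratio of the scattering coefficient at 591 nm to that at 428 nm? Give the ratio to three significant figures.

0.275

Rayleigh scattering ∝ λ⁻⁴, so the ratio of coefficients is the inverse fourth power of the wavelength ratio.
σ(591)/σ(428) = (428/591)⁴ = (0.7242)⁴ = 0.2751.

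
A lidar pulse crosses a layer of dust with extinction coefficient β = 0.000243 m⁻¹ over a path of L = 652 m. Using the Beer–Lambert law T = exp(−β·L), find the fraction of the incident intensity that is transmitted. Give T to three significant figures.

τ = β·L = 0.000243 × 652 = 0.1584.
T = exp(−0.1584) = 0.8535.

0.853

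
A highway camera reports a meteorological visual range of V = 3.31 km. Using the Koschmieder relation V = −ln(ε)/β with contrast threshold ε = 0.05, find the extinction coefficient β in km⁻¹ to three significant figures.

β = −ln(0.05) / V = 2.996 / 3.31 = 0.9051 km⁻¹.

0.905 km⁻¹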